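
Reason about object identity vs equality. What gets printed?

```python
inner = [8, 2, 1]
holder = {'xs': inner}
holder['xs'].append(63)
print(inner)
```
[8, 2, 1, 63]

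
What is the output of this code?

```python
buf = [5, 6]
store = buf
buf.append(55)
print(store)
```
[5, 6, 55]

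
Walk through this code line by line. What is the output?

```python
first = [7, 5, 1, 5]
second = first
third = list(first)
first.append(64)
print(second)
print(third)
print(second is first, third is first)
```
[7, 5, 1, 5, 64]
[7, 5, 1, 5]
True False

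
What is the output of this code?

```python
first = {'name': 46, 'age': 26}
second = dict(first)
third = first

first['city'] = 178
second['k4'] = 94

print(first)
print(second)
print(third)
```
{'name': 46, 'age': 26, 'city': 178}
{'name': 46, 'age': 26, 'k4': 94}
{'name': 46, 'age': 26, 'city': 178}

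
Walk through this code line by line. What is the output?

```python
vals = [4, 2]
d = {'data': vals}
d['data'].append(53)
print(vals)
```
[4, 2, 53]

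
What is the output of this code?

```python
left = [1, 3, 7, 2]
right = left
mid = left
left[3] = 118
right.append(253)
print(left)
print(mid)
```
[1, 3, 7, 118, 253]
[1, 3, 7, 118, 253]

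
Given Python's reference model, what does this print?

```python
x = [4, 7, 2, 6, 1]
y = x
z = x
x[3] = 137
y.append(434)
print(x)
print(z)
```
[4, 7, 2, 137, 1, 434]
[4, 7, 2, 137, 1, 434]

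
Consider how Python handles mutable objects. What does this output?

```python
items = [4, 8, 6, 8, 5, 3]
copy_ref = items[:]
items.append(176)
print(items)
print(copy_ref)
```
[4, 8, 6, 8, 5, 3, 176]
[4, 8, 6, 8, 5, 3]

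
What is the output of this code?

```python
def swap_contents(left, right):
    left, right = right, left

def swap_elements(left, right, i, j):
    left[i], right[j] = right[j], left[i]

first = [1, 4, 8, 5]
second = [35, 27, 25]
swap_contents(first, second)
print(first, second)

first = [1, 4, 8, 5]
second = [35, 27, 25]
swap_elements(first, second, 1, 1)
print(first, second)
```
[1, 4, 8, 5] [35, 27, 25]
[1, 27, 8, 5] [35, 4, 25]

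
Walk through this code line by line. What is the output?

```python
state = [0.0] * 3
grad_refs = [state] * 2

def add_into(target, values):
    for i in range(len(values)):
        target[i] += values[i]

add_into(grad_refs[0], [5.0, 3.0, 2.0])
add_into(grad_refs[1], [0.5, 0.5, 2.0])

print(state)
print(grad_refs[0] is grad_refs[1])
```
[5.5, 3.5, 4.0]
True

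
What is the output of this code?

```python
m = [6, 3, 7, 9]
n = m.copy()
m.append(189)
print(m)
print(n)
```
[6, 3, 7, 9, 189]
[6, 3, 7, 9]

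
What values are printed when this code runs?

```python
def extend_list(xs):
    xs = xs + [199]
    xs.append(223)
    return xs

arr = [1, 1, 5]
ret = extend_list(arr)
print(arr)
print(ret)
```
[1, 1, 5]
[1, 1, 5, 199, 223]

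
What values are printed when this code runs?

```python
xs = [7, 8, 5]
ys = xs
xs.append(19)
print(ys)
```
[7, 8, 5, 19]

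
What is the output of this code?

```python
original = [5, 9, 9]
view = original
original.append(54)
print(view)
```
[5, 9, 9, 54]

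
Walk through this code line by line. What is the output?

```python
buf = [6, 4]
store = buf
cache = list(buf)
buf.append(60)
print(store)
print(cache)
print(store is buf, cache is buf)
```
[6, 4, 60]
[6, 4]
True False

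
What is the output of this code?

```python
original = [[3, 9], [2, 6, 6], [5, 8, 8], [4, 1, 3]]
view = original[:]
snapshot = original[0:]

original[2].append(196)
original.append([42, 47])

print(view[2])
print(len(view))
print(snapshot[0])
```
[5, 8, 8, 196]
4
[3, 9]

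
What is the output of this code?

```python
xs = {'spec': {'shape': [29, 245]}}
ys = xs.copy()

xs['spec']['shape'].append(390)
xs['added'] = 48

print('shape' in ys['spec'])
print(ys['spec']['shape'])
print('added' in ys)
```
True
[29, 245, 390]
False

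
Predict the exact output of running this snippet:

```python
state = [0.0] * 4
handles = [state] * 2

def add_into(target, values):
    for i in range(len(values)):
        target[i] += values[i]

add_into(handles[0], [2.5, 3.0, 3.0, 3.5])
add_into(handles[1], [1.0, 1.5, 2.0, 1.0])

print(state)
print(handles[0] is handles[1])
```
[3.5, 4.5, 5.0, 4.5]
True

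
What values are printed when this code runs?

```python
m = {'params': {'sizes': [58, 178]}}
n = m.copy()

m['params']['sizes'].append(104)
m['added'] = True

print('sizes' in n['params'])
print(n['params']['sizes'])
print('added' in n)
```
True
[58, 178, 104]
False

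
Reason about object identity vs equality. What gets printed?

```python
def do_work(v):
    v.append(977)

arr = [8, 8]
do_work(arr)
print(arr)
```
[8, 8, 977]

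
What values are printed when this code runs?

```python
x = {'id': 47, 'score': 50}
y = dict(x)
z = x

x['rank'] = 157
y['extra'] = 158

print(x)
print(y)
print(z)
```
{'id': 47, 'score': 50, 'rank': 157}
{'id': 47, 'score': 50, 'extra': 158}
{'id': 47, 'score': 50, 'rank': 157}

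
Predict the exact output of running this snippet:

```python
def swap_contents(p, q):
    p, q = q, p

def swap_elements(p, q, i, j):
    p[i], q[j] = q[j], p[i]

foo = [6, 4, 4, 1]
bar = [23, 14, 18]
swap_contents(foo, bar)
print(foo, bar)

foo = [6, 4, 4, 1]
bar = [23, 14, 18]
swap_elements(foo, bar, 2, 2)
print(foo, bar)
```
[6, 4, 4, 1] [23, 14, 18]
[6, 4, 18, 1] [23, 14, 4]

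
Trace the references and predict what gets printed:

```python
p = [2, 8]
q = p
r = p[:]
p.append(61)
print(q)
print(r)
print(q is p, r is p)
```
[2, 8, 61]
[2, 8]
True False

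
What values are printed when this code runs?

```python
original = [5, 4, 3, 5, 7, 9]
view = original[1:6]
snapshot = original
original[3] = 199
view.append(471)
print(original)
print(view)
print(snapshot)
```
[5, 4, 3, 199, 7, 9]
[4, 3, 5, 7, 9, 471]
[5, 4, 3, 199, 7, 9]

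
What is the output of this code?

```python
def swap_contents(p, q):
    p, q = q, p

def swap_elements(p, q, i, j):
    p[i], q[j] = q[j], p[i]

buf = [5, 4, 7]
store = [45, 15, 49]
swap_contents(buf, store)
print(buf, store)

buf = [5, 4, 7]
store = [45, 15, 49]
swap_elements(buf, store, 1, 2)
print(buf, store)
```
[5, 4, 7] [45, 15, 49]
[5, 49, 7] [45, 15, 4]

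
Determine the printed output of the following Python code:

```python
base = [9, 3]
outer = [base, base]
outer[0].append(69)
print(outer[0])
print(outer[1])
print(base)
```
[9, 3, 69]
[9, 3, 69]
[9, 3, 69]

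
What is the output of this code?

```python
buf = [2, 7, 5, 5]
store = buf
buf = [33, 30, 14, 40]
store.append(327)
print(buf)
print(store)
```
[33, 30, 14, 40]
[2, 7, 5, 5, 327]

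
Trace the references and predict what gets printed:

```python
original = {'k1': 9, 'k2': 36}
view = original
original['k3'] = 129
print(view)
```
{'k1': 9, 'k2': 36, 'k3': 129}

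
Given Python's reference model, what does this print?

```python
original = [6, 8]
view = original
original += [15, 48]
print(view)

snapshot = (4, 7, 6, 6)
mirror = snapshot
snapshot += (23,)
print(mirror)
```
[6, 8, 15, 48]
(4, 7, 6, 6)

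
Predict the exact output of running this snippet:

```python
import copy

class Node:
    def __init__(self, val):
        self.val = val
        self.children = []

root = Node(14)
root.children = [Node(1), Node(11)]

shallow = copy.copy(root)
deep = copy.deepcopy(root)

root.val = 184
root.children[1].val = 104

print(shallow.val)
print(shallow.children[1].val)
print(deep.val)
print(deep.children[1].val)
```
14
104
14
11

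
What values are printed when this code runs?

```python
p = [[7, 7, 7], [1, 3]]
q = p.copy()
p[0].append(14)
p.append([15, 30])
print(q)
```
[[7, 7, 7, 14], [1, 3]]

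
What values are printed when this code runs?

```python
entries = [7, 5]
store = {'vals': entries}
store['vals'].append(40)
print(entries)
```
[7, 5, 40]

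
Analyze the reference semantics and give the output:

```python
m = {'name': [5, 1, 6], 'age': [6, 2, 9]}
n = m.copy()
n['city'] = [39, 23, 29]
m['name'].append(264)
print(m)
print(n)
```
{'name': [5, 1, 6, 264], 'age': [6, 2, 9]}
{'name': [5, 1, 6, 264], 'age': [6, 2, 9], 'city': [39, 23, 29]}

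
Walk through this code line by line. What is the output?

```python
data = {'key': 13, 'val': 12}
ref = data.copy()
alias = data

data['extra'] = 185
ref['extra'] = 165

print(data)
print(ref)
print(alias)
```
{'key': 13, 'val': 12, 'extra': 185}
{'key': 13, 'val': 12, 'extra': 165}
{'key': 13, 'val': 12, 'extra': 185}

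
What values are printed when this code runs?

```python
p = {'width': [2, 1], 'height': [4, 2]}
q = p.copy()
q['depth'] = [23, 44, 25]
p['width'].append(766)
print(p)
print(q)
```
{'width': [2, 1, 766], 'height': [4, 2]}
{'width': [2, 1, 766], 'height': [4, 2], 'depth': [23, 44, 25]}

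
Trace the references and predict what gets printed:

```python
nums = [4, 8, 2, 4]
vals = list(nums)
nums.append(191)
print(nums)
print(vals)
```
[4, 8, 2, 4, 191]
[4, 8, 2, 4]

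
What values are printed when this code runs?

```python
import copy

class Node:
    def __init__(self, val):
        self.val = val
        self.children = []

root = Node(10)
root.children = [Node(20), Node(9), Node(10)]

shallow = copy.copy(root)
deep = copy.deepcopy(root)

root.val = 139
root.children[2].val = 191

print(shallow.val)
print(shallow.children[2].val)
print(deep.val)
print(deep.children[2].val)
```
10
191
10
10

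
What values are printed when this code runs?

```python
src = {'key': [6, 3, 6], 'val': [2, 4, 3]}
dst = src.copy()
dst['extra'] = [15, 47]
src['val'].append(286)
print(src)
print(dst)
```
{'key': [6, 3, 6], 'val': [2, 4, 3, 286]}
{'key': [6, 3, 6], 'val': [2, 4, 3, 286], 'extra': [15, 47]}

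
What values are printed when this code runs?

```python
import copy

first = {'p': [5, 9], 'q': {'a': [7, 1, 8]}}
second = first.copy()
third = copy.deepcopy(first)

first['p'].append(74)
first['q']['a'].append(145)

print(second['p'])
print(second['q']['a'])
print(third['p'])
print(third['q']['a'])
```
[5, 9, 74]
[7, 1, 8, 145]
[5, 9]
[7, 1, 8]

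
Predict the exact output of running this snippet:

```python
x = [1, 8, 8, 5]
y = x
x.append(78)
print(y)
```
[1, 8, 8, 5, 78]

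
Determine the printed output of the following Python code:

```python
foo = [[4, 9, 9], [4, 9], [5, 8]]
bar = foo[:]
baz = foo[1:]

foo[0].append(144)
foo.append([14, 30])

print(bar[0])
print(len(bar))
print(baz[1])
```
[4, 9, 9, 144]
3
[5, 8]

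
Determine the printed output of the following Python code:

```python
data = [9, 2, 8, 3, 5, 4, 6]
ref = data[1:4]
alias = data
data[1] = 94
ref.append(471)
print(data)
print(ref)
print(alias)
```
[9, 94, 8, 3, 5, 4, 6]
[2, 8, 3, 471]
[9, 94, 8, 3, 5, 4, 6]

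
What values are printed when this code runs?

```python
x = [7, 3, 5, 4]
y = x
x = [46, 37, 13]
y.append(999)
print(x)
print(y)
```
[46, 37, 13]
[7, 3, 5, 4, 999]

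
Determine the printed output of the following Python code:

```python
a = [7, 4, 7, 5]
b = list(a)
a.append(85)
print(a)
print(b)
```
[7, 4, 7, 5, 85]
[7, 4, 7, 5]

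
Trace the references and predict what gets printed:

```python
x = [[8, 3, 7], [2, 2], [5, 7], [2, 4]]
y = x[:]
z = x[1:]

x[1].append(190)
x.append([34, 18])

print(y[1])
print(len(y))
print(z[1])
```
[2, 2, 190]
4
[5, 7]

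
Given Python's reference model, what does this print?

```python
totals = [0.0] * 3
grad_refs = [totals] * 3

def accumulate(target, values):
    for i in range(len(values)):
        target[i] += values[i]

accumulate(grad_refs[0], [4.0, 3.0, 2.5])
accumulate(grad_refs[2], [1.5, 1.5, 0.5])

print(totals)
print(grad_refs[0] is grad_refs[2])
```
[5.5, 4.5, 3.0]
True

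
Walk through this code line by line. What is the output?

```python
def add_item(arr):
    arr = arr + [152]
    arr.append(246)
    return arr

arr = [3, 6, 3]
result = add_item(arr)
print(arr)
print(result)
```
[3, 6, 3]
[3, 6, 3, 152, 246]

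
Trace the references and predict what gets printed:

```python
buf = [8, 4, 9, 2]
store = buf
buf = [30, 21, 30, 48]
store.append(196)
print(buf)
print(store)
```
[30, 21, 30, 48]
[8, 4, 9, 2, 196]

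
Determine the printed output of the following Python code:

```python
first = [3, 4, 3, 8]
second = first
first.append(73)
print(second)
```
[3, 4, 3, 8, 73]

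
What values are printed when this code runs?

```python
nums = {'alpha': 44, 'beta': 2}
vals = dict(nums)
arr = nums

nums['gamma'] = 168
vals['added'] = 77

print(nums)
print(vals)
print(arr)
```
{'alpha': 44, 'beta': 2, 'gamma': 168}
{'alpha': 44, 'beta': 2, 'added': 77}
{'alpha': 44, 'beta': 2, 'gamma': 168}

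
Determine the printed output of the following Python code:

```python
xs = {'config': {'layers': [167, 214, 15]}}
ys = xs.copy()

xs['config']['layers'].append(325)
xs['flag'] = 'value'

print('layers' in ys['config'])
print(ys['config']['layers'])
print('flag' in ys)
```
True
[167, 214, 15, 325]
False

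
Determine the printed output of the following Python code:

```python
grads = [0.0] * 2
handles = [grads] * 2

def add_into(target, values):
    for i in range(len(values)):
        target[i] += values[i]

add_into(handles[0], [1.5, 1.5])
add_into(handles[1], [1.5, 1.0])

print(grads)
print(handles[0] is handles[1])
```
[3.0, 2.5]
True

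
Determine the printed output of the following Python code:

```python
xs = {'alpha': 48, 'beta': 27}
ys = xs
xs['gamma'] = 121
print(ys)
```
{'alpha': 48, 'beta': 27, 'gamma': 121}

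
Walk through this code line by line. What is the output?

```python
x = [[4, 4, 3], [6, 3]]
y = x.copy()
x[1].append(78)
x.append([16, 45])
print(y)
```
[[4, 4, 3], [6, 3, 78]]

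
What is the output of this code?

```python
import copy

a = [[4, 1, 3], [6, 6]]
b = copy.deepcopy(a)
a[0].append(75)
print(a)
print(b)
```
[[4, 1, 3, 75], [6, 6]]
[[4, 1, 3], [6, 6]]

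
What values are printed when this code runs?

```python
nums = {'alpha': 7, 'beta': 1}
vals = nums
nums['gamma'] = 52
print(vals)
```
{'alpha': 7, 'beta': 1, 'gamma': 52}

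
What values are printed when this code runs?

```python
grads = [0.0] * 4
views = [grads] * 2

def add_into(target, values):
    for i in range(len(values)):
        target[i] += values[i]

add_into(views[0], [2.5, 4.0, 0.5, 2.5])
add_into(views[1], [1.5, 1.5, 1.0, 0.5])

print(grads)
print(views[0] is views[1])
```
[4.0, 5.5, 1.5, 3.0]
True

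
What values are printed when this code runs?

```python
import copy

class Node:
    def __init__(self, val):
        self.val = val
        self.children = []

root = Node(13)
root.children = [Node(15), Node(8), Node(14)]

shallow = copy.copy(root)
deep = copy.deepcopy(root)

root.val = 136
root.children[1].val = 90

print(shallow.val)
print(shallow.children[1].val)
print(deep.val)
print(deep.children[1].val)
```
13
90
13
8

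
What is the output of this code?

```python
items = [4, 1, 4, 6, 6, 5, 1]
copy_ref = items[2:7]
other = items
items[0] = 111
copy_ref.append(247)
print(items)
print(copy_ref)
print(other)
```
[111, 1, 4, 6, 6, 5, 1]
[4, 6, 6, 5, 1, 247]
[111, 1, 4, 6, 6, 5, 1]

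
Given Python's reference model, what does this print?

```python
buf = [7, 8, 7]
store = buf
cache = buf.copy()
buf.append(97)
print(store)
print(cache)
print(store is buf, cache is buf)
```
[7, 8, 7, 97]
[7, 8, 7]
True False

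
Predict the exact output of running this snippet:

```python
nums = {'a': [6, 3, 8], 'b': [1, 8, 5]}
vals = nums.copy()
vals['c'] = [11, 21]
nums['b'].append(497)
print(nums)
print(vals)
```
{'a': [6, 3, 8], 'b': [1, 8, 5, 497]}
{'a': [6, 3, 8], 'b': [1, 8, 5, 497], 'c': [11, 21]}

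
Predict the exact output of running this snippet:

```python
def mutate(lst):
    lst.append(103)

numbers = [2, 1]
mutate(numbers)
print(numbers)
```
[2, 1, 103]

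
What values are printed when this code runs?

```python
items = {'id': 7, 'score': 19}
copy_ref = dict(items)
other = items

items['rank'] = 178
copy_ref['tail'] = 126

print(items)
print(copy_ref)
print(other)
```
{'id': 7, 'score': 19, 'rank': 178}
{'id': 7, 'score': 19, 'tail': 126}
{'id': 7, 'score': 19, 'rank': 178}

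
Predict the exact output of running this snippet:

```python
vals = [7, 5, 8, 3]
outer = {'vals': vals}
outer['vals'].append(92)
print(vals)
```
[7, 5, 8, 3, 92]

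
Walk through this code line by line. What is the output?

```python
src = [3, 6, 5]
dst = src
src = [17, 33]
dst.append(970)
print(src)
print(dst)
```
[17, 33]
[3, 6, 5, 970]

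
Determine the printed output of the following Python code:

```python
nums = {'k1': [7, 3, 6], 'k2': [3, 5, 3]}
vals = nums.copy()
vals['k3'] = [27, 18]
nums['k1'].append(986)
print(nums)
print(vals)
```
{'k1': [7, 3, 6, 986], 'k2': [3, 5, 3]}
{'k1': [7, 3, 6, 986], 'k2': [3, 5, 3], 'k3': [27, 18]}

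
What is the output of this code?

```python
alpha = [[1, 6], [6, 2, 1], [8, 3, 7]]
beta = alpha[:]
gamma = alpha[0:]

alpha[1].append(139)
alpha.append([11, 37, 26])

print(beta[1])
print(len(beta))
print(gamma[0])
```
[6, 2, 1, 139]
3
[1, 6]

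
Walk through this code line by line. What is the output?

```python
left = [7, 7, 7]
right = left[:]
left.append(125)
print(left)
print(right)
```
[7, 7, 7, 125]
[7, 7, 7]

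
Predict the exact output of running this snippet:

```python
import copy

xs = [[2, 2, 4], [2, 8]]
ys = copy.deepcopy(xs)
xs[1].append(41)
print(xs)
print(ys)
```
[[2, 2, 4], [2, 8, 41]]
[[2, 2, 4], [2, 8]]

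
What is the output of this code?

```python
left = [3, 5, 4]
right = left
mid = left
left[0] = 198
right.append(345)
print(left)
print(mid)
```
[198, 5, 4, 345]
[198, 5, 4, 345]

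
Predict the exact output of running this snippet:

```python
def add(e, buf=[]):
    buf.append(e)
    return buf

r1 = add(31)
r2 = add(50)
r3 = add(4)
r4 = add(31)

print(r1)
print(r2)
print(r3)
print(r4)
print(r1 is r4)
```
[31, 50, 4, 31]
[31, 50, 4, 31]
[31, 50, 4, 31]
[31, 50, 4, 31]
True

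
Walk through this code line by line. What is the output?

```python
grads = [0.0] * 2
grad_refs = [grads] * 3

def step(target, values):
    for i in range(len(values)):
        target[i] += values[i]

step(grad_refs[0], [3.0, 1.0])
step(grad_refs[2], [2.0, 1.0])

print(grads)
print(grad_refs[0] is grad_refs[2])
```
[5.0, 2.0]
True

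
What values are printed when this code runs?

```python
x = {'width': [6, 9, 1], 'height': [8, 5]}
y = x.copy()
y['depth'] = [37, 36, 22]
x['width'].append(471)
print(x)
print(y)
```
{'width': [6, 9, 1, 471], 'height': [8, 5]}
{'width': [6, 9, 1, 471], 'height': [8, 5], 'depth': [37, 36, 22]}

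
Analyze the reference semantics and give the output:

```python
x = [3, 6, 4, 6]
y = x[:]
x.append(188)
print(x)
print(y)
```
[3, 6, 4, 6, 188]
[3, 6, 4, 6]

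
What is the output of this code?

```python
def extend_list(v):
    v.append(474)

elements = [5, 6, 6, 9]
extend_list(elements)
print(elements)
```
[5, 6, 6, 9, 474]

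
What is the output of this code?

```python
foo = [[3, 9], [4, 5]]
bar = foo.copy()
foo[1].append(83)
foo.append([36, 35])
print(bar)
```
[[3, 9], [4, 5, 83]]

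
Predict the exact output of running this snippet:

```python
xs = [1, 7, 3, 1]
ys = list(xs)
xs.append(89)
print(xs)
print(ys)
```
[1, 7, 3, 1, 89]
[1, 7, 3, 1]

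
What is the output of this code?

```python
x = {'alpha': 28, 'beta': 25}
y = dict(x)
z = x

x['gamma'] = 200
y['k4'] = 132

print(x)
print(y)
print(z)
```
{'alpha': 28, 'beta': 25, 'gamma': 200}
{'alpha': 28, 'beta': 25, 'k4': 132}
{'alpha': 28, 'beta': 25, 'gamma': 200}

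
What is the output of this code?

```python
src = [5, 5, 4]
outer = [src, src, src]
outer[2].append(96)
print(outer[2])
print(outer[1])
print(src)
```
[5, 5, 4, 96]
[5, 5, 4, 96]
[5, 5, 4, 96]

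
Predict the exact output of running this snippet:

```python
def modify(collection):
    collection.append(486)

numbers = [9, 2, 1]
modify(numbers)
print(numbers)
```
[9, 2, 1, 486]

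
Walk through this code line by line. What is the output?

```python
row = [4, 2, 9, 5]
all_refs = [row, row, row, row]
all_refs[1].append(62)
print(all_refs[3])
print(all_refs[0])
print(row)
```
[4, 2, 9, 5, 62]
[4, 2, 9, 5, 62]
[4, 2, 9, 5, 62]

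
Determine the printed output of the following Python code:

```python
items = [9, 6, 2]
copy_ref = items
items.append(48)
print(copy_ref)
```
[9, 6, 2, 48]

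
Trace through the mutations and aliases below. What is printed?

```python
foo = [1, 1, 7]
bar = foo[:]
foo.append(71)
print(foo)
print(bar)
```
[1, 1, 7, 71]
[1, 1, 7]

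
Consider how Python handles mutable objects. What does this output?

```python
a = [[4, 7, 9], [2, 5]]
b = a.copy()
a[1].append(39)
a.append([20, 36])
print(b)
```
[[4, 7, 9], [2, 5, 39]]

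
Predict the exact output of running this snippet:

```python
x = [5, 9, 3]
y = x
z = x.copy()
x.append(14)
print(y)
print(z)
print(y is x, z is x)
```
[5, 9, 3, 14]
[5, 9, 3]
True False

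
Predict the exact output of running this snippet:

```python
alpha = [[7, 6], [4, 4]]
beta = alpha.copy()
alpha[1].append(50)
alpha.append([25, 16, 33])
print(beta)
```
[[7, 6], [4, 4, 50]]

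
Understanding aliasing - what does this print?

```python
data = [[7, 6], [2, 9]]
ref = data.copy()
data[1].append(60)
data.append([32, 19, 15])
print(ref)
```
[[7, 6], [2, 9, 60]]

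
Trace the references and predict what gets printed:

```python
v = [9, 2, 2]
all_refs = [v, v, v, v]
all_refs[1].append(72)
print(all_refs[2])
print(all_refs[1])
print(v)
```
[9, 2, 2, 72]
[9, 2, 2, 72]
[9, 2, 2, 72]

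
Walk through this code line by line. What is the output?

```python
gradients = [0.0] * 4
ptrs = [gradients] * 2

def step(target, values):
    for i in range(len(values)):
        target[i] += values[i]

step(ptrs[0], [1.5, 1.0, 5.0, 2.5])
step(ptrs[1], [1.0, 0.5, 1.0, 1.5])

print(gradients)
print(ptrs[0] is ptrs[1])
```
[2.5, 1.5, 6.0, 4.0]
True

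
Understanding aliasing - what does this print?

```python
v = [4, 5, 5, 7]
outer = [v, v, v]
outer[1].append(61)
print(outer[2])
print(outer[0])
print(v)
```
[4, 5, 5, 7, 61]
[4, 5, 5, 7, 61]
[4, 5, 5, 7, 61]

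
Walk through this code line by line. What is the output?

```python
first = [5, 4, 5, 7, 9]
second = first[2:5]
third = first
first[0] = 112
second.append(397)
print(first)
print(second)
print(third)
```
[112, 4, 5, 7, 9]
[5, 7, 9, 397]
[112, 4, 5, 7, 9]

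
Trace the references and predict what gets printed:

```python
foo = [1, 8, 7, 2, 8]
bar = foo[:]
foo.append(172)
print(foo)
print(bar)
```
[1, 8, 7, 2, 8, 172]
[1, 8, 7, 2, 8]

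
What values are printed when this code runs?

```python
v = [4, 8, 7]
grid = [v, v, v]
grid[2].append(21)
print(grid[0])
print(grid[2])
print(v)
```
[4, 8, 7, 21]
[4, 8, 7, 21]
[4, 8, 7, 21]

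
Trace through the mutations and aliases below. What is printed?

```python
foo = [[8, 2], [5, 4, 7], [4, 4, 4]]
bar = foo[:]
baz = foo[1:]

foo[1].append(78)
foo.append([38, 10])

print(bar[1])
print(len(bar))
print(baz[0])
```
[5, 4, 7, 78]
3
[5, 4, 7, 78]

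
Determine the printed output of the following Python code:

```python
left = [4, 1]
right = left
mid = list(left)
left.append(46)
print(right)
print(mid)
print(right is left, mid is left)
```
[4, 1, 46]
[4, 1]
True False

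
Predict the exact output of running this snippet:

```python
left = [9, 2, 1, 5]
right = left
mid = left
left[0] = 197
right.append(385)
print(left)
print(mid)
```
[197, 2, 1, 5, 385]
[197, 2, 1, 5, 385]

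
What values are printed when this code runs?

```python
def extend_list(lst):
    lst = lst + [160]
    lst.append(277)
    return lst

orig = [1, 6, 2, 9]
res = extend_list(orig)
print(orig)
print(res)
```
[1, 6, 2, 9]
[1, 6, 2, 9, 160, 277]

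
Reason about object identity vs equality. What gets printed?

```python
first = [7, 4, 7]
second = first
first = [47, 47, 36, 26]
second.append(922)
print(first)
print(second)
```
[47, 47, 36, 26]
[7, 4, 7, 922]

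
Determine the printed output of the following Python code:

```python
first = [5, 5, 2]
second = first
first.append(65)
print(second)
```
[5, 5, 2, 65]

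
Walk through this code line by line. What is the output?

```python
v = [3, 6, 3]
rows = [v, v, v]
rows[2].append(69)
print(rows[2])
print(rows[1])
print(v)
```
[3, 6, 3, 69]
[3, 6, 3, 69]
[3, 6, 3, 69]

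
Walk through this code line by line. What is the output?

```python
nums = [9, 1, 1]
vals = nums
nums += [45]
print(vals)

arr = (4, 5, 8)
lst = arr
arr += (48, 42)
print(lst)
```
[9, 1, 1, 45]
(4, 5, 8)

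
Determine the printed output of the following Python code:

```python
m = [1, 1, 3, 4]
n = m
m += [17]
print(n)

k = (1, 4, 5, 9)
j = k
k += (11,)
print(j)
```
[1, 1, 3, 4, 17]
(1, 4, 5, 9)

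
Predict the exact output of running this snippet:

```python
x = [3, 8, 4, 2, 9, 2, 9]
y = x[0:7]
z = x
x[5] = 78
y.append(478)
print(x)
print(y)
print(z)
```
[3, 8, 4, 2, 9, 78, 9]
[3, 8, 4, 2, 9, 2, 9, 478]
[3, 8, 4, 2, 9, 78, 9]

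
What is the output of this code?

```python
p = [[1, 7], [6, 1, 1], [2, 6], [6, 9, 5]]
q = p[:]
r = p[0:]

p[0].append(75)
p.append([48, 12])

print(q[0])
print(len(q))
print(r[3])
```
[1, 7, 75]
4
[6, 9, 5]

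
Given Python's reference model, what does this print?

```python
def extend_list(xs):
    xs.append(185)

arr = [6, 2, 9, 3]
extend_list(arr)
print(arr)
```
[6, 2, 9, 3, 185]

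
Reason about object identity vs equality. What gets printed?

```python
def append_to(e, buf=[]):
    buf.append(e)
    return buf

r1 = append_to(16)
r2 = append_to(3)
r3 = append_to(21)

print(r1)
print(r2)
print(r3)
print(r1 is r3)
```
[16, 3, 21]
[16, 3, 21]
[16, 3, 21]
True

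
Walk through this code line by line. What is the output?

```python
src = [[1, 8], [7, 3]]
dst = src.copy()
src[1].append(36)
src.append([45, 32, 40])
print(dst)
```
[[1, 8], [7, 3, 36]]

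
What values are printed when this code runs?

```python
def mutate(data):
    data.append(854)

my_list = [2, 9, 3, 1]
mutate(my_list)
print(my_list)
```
[2, 9, 3, 1, 854]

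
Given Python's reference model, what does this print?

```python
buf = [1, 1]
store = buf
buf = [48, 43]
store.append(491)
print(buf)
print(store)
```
[48, 43]
[1, 1, 491]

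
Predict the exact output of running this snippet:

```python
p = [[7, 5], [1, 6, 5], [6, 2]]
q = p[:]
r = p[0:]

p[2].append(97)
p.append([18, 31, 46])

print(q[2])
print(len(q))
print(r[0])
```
[6, 2, 97]
3
[7, 5]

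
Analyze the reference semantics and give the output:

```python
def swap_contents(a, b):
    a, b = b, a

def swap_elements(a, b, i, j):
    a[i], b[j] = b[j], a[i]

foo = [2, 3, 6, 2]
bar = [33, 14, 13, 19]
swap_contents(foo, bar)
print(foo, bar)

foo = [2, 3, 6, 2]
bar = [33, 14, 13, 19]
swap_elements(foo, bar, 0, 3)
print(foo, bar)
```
[2, 3, 6, 2] [33, 14, 13, 19]
[19, 3, 6, 2] [33, 14, 13, 2]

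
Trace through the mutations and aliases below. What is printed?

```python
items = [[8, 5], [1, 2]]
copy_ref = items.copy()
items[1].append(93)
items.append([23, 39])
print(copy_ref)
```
[[8, 5], [1, 2, 93]]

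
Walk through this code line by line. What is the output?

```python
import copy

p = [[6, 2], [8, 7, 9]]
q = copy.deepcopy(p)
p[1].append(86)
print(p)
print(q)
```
[[6, 2], [8, 7, 9, 86]]
[[6, 2], [8, 7, 9]]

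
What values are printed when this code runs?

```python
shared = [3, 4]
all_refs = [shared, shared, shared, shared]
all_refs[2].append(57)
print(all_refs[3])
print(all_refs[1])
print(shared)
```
[3, 4, 57]
[3, 4, 57]
[3, 4, 57]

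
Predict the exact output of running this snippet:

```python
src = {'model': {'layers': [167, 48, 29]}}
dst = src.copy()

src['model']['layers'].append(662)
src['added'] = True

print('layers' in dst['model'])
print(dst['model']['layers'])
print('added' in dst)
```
True
[167, 48, 29, 662]
False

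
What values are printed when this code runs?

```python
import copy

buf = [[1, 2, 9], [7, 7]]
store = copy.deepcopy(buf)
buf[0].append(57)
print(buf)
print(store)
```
[[1, 2, 9, 57], [7, 7]]
[[1, 2, 9], [7, 7]]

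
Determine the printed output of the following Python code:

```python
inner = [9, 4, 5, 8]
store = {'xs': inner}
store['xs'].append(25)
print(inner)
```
[9, 4, 5, 8, 25]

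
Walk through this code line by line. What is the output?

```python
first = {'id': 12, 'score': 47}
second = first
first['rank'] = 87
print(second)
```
{'id': 12, 'score': 47, 'rank': 87}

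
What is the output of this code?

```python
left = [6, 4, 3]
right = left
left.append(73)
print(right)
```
[6, 4, 3, 73]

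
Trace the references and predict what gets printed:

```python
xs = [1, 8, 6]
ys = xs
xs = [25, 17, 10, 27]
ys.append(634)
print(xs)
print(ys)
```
[25, 17, 10, 27]
[1, 8, 6, 634]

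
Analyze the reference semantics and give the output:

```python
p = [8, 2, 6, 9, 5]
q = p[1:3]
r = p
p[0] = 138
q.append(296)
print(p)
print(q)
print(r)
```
[138, 2, 6, 9, 5]
[2, 6, 296]
[138, 2, 6, 9, 5]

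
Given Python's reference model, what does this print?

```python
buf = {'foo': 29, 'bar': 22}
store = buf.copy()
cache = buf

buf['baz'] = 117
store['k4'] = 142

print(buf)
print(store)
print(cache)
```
{'foo': 29, 'bar': 22, 'baz': 117}
{'foo': 29, 'bar': 22, 'k4': 142}
{'foo': 29, 'bar': 22, 'baz': 117}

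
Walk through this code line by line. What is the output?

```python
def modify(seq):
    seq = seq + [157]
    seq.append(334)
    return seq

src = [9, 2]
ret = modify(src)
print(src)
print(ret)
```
[9, 2]
[9, 2, 157, 334]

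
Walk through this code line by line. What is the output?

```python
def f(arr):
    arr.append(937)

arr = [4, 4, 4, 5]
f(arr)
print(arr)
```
[4, 4, 4, 5, 937]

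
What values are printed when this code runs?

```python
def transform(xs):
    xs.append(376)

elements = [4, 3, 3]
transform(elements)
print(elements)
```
[4, 3, 3, 376]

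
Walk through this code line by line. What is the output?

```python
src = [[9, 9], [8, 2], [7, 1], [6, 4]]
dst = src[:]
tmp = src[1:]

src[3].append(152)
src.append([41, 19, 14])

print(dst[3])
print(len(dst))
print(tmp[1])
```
[6, 4, 152]
4
[7, 1]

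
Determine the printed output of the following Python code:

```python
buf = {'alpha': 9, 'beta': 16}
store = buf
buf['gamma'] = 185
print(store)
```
{'alpha': 9, 'beta': 16, 'gamma': 185}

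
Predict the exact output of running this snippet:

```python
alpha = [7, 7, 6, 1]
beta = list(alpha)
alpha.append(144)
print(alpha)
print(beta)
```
[7, 7, 6, 1, 144]
[7, 7, 6, 1]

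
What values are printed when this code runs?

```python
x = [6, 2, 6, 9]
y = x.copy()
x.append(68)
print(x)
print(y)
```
[6, 2, 6, 9, 68]
[6, 2, 6, 9]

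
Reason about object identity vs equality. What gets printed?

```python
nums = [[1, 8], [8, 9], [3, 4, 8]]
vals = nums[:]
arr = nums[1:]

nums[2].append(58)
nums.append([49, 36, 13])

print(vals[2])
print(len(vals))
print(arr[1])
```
[3, 4, 8, 58]
3
[3, 4, 8, 58]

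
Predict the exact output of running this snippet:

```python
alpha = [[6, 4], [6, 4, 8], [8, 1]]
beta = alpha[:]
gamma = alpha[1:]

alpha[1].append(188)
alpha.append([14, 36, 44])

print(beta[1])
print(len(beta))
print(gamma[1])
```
[6, 4, 8, 188]
3
[8, 1]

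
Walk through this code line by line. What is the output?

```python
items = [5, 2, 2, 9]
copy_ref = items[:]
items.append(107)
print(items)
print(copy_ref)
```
[5, 2, 2, 9, 107]
[5, 2, 2, 9]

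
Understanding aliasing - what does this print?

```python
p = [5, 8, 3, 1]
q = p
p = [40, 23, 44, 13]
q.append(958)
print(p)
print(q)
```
[40, 23, 44, 13]
[5, 8, 3, 1, 958]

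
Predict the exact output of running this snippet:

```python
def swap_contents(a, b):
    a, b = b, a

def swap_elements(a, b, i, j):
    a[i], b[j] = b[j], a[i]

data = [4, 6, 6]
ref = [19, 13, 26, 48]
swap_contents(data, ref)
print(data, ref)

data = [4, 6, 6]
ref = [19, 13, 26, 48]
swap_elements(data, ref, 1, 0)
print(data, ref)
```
[4, 6, 6] [19, 13, 26, 48]
[4, 19, 6] [6, 13, 26, 48]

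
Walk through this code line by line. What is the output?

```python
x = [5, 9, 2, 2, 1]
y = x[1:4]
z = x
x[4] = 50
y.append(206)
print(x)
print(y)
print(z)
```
[5, 9, 2, 2, 50]
[9, 2, 2, 206]
[5, 9, 2, 2, 50]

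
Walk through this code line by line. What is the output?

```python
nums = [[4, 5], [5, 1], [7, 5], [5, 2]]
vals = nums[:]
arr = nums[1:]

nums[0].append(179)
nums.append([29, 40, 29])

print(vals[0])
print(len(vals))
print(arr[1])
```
[4, 5, 179]
4
[7, 5]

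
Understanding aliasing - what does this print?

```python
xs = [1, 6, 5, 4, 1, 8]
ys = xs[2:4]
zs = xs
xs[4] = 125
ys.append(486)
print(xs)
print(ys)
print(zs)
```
[1, 6, 5, 4, 125, 8]
[5, 4, 486]
[1, 6, 5, 4, 125, 8]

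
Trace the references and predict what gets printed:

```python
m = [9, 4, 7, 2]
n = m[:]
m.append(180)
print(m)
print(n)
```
[9, 4, 7, 2, 180]
[9, 4, 7, 2]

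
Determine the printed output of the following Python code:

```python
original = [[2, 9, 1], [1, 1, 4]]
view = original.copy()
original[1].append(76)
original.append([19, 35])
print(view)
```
[[2, 9, 1], [1, 1, 4, 76]]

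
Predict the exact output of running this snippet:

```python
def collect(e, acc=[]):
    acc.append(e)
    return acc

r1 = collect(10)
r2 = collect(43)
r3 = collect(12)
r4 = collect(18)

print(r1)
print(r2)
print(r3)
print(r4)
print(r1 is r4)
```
[10, 43, 12, 18]
[10, 43, 12, 18]
[10, 43, 12, 18]
[10, 43, 12, 18]
True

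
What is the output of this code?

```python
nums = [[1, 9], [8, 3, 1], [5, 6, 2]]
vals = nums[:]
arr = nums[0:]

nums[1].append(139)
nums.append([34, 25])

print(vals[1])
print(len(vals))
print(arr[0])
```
[8, 3, 1, 139]
3
[1, 9]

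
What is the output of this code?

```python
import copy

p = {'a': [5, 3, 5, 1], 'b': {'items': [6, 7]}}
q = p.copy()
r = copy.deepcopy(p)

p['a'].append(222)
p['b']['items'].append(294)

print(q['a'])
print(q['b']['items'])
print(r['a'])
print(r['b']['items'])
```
[5, 3, 5, 1, 222]
[6, 7, 294]
[5, 3, 5, 1]
[6, 7]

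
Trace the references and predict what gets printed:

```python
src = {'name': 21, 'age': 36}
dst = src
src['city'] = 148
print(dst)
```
{'name': 21, 'age': 36, 'city': 148}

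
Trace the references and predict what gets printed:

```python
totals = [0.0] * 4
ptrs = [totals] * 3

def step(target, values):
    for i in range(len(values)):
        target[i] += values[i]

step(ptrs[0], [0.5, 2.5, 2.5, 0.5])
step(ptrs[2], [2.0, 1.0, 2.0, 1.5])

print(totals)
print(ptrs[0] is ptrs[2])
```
[2.5, 3.5, 4.5, 2.0]
True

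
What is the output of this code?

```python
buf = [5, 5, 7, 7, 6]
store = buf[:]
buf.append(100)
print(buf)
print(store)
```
[5, 5, 7, 7, 6, 100]
[5, 5, 7, 7, 6]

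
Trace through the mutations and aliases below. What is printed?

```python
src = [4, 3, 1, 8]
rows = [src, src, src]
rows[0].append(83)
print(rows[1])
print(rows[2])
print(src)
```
[4, 3, 1, 8, 83]
[4, 3, 1, 8, 83]
[4, 3, 1, 8, 83]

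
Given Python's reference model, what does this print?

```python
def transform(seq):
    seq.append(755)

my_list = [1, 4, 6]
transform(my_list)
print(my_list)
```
[1, 4, 6, 755]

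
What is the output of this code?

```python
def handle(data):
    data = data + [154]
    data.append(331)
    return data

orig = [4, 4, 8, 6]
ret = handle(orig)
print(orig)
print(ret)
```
[4, 4, 8, 6]
[4, 4, 8, 6, 154, 331]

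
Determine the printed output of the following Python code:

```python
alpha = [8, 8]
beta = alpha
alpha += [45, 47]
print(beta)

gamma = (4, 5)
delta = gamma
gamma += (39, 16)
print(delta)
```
[8, 8, 45, 47]
(4, 5)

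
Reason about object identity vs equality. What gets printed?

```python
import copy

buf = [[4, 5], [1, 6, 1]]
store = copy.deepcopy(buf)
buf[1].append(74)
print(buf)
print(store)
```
[[4, 5], [1, 6, 1, 74]]
[[4, 5], [1, 6, 1]]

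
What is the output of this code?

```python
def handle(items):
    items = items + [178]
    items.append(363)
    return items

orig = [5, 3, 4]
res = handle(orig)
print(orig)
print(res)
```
[5, 3, 4]
[5, 3, 4, 178, 363]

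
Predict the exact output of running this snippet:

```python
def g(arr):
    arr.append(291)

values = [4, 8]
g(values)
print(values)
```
[4, 8, 291]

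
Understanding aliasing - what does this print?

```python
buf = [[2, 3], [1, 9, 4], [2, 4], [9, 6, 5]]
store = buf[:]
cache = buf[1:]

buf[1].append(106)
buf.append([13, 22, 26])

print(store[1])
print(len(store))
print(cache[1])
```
[1, 9, 4, 106]
4
[2, 4]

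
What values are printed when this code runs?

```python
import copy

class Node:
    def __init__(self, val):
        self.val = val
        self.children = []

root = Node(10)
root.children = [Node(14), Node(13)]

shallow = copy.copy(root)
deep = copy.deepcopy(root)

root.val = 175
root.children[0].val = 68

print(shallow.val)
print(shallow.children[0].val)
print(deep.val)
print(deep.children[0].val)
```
10
68
10
14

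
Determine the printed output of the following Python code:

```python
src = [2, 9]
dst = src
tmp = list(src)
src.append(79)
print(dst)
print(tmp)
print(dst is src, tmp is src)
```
[2, 9, 79]
[2, 9]
True False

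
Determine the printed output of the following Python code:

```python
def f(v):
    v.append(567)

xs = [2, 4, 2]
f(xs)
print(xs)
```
[2, 4, 2, 567]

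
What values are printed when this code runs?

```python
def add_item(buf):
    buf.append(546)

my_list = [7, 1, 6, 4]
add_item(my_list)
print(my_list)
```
[7, 1, 6, 4, 546]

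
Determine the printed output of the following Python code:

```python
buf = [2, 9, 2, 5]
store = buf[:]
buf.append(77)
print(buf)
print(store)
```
[2, 9, 2, 5, 77]
[2, 9, 2, 5]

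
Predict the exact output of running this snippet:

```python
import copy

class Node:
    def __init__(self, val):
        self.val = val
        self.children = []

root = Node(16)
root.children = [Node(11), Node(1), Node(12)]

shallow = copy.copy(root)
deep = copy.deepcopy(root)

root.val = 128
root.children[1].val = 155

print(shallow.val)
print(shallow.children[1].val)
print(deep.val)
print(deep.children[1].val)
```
16
155
16
1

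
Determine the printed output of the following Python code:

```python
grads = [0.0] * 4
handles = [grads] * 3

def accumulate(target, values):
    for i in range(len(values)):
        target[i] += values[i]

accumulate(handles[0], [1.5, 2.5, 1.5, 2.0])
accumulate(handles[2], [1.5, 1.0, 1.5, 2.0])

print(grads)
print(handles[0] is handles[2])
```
[3.0, 3.5, 3.0, 4.0]
True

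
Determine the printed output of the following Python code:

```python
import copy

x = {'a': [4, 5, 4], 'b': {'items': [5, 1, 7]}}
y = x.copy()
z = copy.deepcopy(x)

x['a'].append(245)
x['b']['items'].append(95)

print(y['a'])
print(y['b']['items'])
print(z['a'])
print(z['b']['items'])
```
[4, 5, 4, 245]
[5, 1, 7, 95]
[4, 5, 4]
[5, 1, 7]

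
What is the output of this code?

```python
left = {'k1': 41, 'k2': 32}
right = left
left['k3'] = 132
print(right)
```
{'k1': 41, 'k2': 32, 'k3': 132}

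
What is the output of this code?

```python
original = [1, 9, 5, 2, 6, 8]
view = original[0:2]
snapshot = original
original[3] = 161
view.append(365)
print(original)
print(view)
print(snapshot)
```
[1, 9, 5, 161, 6, 8]
[1, 9, 365]
[1, 9, 5, 161, 6, 8]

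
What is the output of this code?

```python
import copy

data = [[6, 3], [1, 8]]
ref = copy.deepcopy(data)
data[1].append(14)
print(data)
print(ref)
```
[[6, 3], [1, 8, 14]]
[[6, 3], [1, 8]]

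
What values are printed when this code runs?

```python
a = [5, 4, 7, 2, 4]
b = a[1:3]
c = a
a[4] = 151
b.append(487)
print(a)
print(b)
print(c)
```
[5, 4, 7, 2, 151]
[4, 7, 487]
[5, 4, 7, 2, 151]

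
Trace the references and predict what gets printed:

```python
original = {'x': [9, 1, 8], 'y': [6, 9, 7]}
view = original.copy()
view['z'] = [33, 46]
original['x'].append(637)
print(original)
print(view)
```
{'x': [9, 1, 8, 637], 'y': [6, 9, 7]}
{'x': [9, 1, 8, 637], 'y': [6, 9, 7], 'z': [33, 46]}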